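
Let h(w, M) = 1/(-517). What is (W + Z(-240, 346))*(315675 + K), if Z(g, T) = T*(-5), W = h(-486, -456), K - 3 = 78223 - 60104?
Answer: -298551708567/517 ≈ -5.7747e+8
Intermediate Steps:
K = 18122 (K = 3 + (78223 - 60104) = 3 + 18119 = 18122)
h(w, M) = -1/517
W = -1/517 ≈ -0.0019342
Z(g, T) = -5*T
(W + Z(-240, 346))*(315675 + K) = (-1/517 - 5*346)*(315675 + 18122) = (-1/517 - 1730)*333797 = -894411/517*333797 = -298551708567/517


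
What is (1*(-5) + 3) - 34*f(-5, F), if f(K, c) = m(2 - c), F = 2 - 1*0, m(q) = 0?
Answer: -2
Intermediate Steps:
F = 2 (F = 2 + 0 = 2)
f(K, c) = 0
(1*(-5) + 3) - 34*f(-5, F) = (1*(-5) + 3) - 34*0 = (-5 + 3) + 0 = -2 + 0 = -2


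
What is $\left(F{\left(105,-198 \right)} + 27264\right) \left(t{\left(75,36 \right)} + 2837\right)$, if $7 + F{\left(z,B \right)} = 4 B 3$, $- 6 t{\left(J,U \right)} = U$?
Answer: $70438111$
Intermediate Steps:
$t{\left(J,U \right)} = - \frac{U}{6}$
$F{\left(z,B \right)} = -7 + 12 B$ ($F{\left(z,B \right)} = -7 + 4 B 3 = -7 + 12 B$)
$\left(F{\left(105,-198 \right)} + 27264\right) \left(t{\left(75,36 \right)} + 2837\right) = \left(\left(-7 + 12 \left(-198\right)\right) + 27264\right) \left(\left(- \frac{1}{6}\right) 36 + 2837\right) = \left(\left(-7 - 2376\right) + 27264\right) \left(-6 + 2837\right) = \left(-2383 + 27264\right) 2831 = 24881 \cdot 2831 = 70438111$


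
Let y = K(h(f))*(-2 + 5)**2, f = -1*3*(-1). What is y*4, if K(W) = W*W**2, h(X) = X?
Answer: 972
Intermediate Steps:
f = 3 (f = -3*(-1) = 3)
K(W) = W**3
y = 243 (y = 3**3*(-2 + 5)**2 = 27*3**2 = 27*9 = 243)
y*4 = 243*4 = 972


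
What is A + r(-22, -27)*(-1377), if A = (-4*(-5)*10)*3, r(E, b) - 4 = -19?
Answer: 21255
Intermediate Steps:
r(E, b) = -15 (r(E, b) = 4 - 19 = -15)
A = 600 (A = (20*10)*3 = 200*3 = 600)
A + r(-22, -27)*(-1377) = 600 - 15*(-1377) = 600 + 20655 = 21255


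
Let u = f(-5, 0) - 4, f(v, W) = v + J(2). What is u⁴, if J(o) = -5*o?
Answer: 130321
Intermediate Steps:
f(v, W) = -10 + v (f(v, W) = v - 5*2 = v - 10 = -10 + v)
u = -19 (u = (-10 - 5) - 4 = -15 - 4 = -19)
u⁴ = (-19)⁴ = 130321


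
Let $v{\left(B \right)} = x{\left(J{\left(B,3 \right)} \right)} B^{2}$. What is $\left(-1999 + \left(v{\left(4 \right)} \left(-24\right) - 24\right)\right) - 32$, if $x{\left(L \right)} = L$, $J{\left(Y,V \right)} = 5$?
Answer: $-3975$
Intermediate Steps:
$v{\left(B \right)} = 5 B^{2}$
$\left(-1999 + \left(v{\left(4 \right)} \left(-24\right) - 24\right)\right) - 32 = \left(-1999 + \left(5 \cdot 4^{2} \left(-24\right) - 24\right)\right) - 32 = \left(-1999 + \left(5 \cdot 16 \left(-24\right) - 24\right)\right) - 32 = \left(-1999 + \left(80 \left(-24\right) - 24\right)\right) - 32 = \left(-1999 - 1944\right) - 32 = -3943 - 32 = -3975$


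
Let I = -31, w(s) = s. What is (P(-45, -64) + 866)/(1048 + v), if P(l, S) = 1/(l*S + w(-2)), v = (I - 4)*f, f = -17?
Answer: 2492349/4728554 ≈ 0.52708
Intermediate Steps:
v = 595 (v = (-31 - 4)*(-17) = -35*(-17) = 595)
P(l, S) = 1/(-2 + S*l) (P(l, S) = 1/(l*S - 2) = 1/(S*l - 2) = 1/(-2 + S*l))
(P(-45, -64) + 866)/(1048 + v) = (1/(-2 - 64*(-45)) + 866)/(1048 + 595) = (1/(-2 + 2880) + 866)/1643 = (1/2878 + 866)*(1/1643) = (2492349/2878)*(1/1643) = 2492349/4728554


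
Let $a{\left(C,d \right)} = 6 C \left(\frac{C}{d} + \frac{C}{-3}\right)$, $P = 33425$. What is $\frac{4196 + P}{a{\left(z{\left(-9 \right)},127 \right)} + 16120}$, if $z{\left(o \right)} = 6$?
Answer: $\frac{4777867}{2038312} \approx 2.344$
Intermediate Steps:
$a{\left(C,d \right)} = 6 C \left(- \frac{C}{3} + \frac{C}{d}\right)$ ($a{\left(C,d \right)} = 6 C \left(\frac{C}{d} + C \left(- \frac{1}{3}\right)\right) = 6 C \left(\frac{C}{d} - \frac{C}{3}\right) = 6 C \left(- \frac{C}{3} + \frac{C}{d}\right)$)
$\frac{4196 + P}{a{\left(z{\left(-9 \right)},127 \right)} + 16120} = \frac{4196 + 33425}{\frac{2 \cdot 6^{2} \left(3 - 127\right)}{127} + 16120} = \frac{37621}{2 \cdot 36 \cdot \frac{1}{127} \left(3 - 127\right) + 16120} = \frac{37621}{2 \cdot 36 \cdot \frac{1}{127} \left(-124\right) + 16120} = \frac{37621}{- \frac{8928}{127} + 16120} = \frac{37621}{\frac{2038312}{127}} = 37621 \cdot \frac{127}{2038312} = \frac{4777867}{2038312}$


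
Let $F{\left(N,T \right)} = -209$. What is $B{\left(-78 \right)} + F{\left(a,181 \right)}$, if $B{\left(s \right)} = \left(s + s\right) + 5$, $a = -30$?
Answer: $-360$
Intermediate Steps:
$B{\left(s \right)} = 5 + 2 s$ ($B{\left(s \right)} = 2 s + 5 = 5 + 2 s$)
$B{\left(-78 \right)} + F{\left(a,181 \right)} = \left(5 + 2 \left(-78\right)\right) - 209 = \left(5 - 156\right) - 209 = -151 - 209 = -360$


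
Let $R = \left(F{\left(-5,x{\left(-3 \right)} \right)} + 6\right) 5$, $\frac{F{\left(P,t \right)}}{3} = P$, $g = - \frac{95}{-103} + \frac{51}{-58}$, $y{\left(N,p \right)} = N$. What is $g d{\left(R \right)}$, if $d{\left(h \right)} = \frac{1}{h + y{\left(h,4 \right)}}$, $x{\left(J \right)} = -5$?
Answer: $- \frac{257}{537660} \approx -0.000478$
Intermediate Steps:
$g = \frac{257}{5974}$ ($g = \left(-95\right) \left(- \frac{1}{103}\right) + 51 \left(- \frac{1}{58}\right) = \frac{95}{103} - \frac{51}{58} = \frac{257}{5974} \approx 0.04302$)
$F{\left(P,t \right)} = 3 P$
$R = -45$ ($R = \left(3 \left(-5\right) + 6\right) 5 = \left(-15 + 6\right) 5 = \left(-9\right) 5 = -45$)
$d{\left(h \right)} = \frac{1}{2 h}$ ($d{\left(h \right)} = \frac{1}{h + h} = \frac{1}{2 h}$)
$g d{\left(R \right)} = \frac{257 \frac{1}{2 \left(-45\right)}}{5974} = \frac{257 \cdot \frac{1}{2} \left(- \frac{1}{45}\right)}{5974} = \frac{257}{5974} \left(- \frac{1}{90}\right) = - \frac{257}{537660}$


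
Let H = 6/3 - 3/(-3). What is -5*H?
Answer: -15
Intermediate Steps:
H = 3 (H = 6*(1/3) - 3*(-1/3) = 2 + 1 = 3)
-5*H = -5*3 = -15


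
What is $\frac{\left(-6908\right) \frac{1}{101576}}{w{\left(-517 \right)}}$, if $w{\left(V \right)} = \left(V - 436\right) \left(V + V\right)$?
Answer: $- \frac{157}{2274845308} \approx -6.9016 \cdot 10^{-8}$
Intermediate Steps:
$w{\left(V \right)} = 2 V \left(-436 + V\right)$ ($w{\left(V \right)} = \left(-436 + V\right) 2 V = 2 V \left(-436 + V\right)$)
$\frac{\left(-6908\right) \frac{1}{101576}}{w{\left(-517 \right)}} = \frac{\left(-6908\right) \frac{1}{101576}}{2 \left(-517\right) \left(-436 - 517\right)} = \frac{\left(-6908\right) \frac{1}{101576}}{2 \left(-517\right) \left(-953\right)} = - \frac{1727}{25394 \cdot 985402} = \left(- \frac{1727}{25394}\right) \frac{1}{985402} = - \frac{157}{2274845308}$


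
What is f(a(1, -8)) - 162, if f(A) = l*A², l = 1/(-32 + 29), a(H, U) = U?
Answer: -550/3 ≈ -183.33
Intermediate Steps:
l = -⅓ (l = 1/(-3) = -⅓ ≈ -0.33333)
f(A) = -A²/3
f(a(1, -8)) - 162 = -⅓*(-8)² - 162 = -⅓*64 - 162 = -64/3 - 162 = -550/3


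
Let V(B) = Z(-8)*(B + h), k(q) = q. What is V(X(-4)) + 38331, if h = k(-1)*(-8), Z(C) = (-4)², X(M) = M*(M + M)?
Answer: 38971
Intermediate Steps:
X(M) = 2*M² (X(M) = M*(2*M) = 2*M²)
Z(C) = 16
h = 8 (h = -1*(-8) = 8)
V(B) = 128 + 16*B (V(B) = 16*(B + 8) = 16*(8 + B) = 128 + 16*B)
V(X(-4)) + 38331 = (128 + 16*(2*(-4)²)) + 38331 = (128 + 16*(2*16)) + 38331 = (128 + 16*32) + 38331 = (128 + 512) + 38331 = 640 + 38331 = 38971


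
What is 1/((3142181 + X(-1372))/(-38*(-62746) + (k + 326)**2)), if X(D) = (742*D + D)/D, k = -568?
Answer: 610728/785731 ≈ 0.77727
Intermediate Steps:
X(D) = 743 (X(D) = (743*D)/D = 743)
1/((3142181 + X(-1372))/(-38*(-62746) + (k + 326)**2)) = 1/((3142181 + 743)/(-38*(-62746) + (-568 + 326)**2)) = 1/(3142924/(2384348 + (-242)**2)) = 1/(3142924/(2384348 + 58564)) = 1/(3142924/2442912) = 1/(3142924*(1/2442912)) = 1/(785731/610728) = 610728/785731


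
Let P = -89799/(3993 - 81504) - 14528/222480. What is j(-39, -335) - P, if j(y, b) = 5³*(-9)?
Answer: -404564178994/359263485 ≈ -1126.1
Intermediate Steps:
j(y, b) = -1125 (j(y, b) = 125*(-9) = -1125)
P = 392758369/359263485 (P = -89799/(-77511) - 14528*1/222480 = -89799*(-1/77511) - 908/13905 = 29933/25837 - 908/13905 = 392758369/359263485 ≈ 1.0932)
j(-39, -335) - P = -1125 - 1*392758369/359263485 = -1125 - 392758369/359263485 = -404564178994/359263485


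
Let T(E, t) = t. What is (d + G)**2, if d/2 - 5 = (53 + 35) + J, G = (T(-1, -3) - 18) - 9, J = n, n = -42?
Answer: 5184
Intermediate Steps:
J = -42
G = -30 (G = (-3 - 18) - 9 = -21 - 9 = -30)
d = 102 (d = 10 + 2*((53 + 35) - 42) = 10 + 2*(88 - 42) = 10 + 2*46 = 10 + 92 = 102)
(d + G)**2 = (102 - 30)**2 = 72**2 = 5184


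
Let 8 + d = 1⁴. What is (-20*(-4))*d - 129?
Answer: -689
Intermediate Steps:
d = -7 (d = -8 + 1⁴ = -8 + 1 = -7)
(-20*(-4))*d - 129 = -20*(-4)*(-7) - 129 = 80*(-7) - 129 = -560 - 129 = -689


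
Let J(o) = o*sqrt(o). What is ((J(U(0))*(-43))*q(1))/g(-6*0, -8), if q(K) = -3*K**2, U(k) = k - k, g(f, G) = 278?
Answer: 0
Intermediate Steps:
U(k) = 0
J(o) = o**(3/2)
((J(U(0))*(-43))*q(1))/g(-6*0, -8) = ((0**(3/2)*(-43))*(-3*1**2))/278 = ((0*(-43))*(-3*1))*(1/278) = (0*(-3))*(1/278) = 0*(1/278) = 0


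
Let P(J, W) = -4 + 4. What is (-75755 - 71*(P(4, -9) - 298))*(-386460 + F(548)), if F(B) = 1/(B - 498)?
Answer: 1054977776403/50 ≈ 2.1100e+10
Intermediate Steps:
P(J, W) = 0
F(B) = 1/(-498 + B)
(-75755 - 71*(P(4, -9) - 298))*(-386460 + F(548)) = (-75755 - 71*(0 - 298))*(-386460 + 1/(-498 + 548)) = (-75755 - 71*(-298))*(-386460 + 1/50) = (-75755 + 21158)*(-386460 + 1/50) = -54597*(-19322999/50) = 1054977776403/50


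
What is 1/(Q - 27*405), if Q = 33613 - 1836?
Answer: 1/20842 ≈ 4.7980e-5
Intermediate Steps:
Q = 31777
1/(Q - 27*405) = 1/(31777 - 27*405) = 1/(31777 - 10935) = 1/20842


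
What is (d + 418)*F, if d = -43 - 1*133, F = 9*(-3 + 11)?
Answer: 17424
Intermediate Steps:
F = 72 (F = 9*8 = 72)
d = -176 (d = -43 - 133 = -176)
(d + 418)*F = (-176 + 418)*72 = 242*72 = 17424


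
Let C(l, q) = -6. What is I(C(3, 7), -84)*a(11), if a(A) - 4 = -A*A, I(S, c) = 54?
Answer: -6318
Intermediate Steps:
a(A) = 4 - A² (a(A) = 4 - A*A = 4 - A²)
I(C(3, 7), -84)*a(11) = 54*(4 - 1*11²) = 54*(4 - 1*121) = 54*(4 - 121) = 54*(-117) = -6318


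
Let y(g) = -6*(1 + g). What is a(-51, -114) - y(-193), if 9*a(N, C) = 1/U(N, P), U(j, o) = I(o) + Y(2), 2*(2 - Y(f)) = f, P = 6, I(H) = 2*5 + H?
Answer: -176255/153 ≈ -1152.0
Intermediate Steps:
I(H) = 10 + H
Y(f) = 2 - f/2
U(j, o) = 11 + o (U(j, o) = (10 + o) + (2 - ½*2) = (10 + o) + (2 - 1) = (10 + o) + 1 = 11 + o)
y(g) = -6 - 6*g
a(N, C) = 1/153 (a(N, C) = 1/(9*(11 + 6)) = (⅑)/17 = (⅑)*(1/17) = 1/153)
a(-51, -114) - y(-193) = 1/153 - (-6 - 6*(-193)) = 1/153 - (-6 + 1158) = 1/153 - 1*1152 = 1/153 - 1152 = -176255/153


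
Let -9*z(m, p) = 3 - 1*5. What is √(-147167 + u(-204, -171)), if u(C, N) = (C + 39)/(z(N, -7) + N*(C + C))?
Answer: I*√58024415758227422/627914 ≈ 383.62*I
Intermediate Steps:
z(m, p) = 2/9 (z(m, p) = -(3 - 1*5)/9 = -(3 - 5)/9 = -⅑*(-2) = 2/9)
u(C, N) = (39 + C)/(2/9 + 2*C*N) (u(C, N) = (C + 39)/(2/9 + N*(C + C)) = (39 + C)/(2/9 + N*(2*C)) = (39 + C)/(2/9 + 2*C*N))
√(-147167 + u(-204, -171)) = √(-147167 + 9*(39 - 204)/(2*(1 + 9*(-204)*(-171)))) = √(-147167 + (9/2)*(-165)/(1 + 313956)) = √(-147167 + (9/2)*(-165)/313957) = √(-147167 + (9/2)*(1/313957)*(-165)) = √(-147167 - 1485/627914) = √(-92408221123/627914) = I*√58024415758227422/627914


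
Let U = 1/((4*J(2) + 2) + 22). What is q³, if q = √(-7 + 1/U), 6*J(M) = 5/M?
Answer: 112*√42/9 ≈ 80.649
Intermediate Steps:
J(M) = 5/(6*M) (J(M) = (5/M)/6 = 5/(6*M))
U = 3/77 (U = 1/((4*((⅚)/2) + 2) + 22) = 1/((4*((⅚)*(½)) + 2) + 22) = 1/((4*(5/12) + 2) + 22) = 1/((5/3 + 2) + 22) = 1/(11/3 + 22) = 1/(77/3) = 3/77 ≈ 0.038961)
q = 2*√42/3 (q = √(-7 + 1/(3/77)) = √(-7 + 77/3) = √(56/3) = 2*√42/3 ≈ 4.3205)
q³ = (2*√42/3)³ = 112*√42/9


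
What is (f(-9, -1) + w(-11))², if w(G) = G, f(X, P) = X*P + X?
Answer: 121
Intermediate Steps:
f(X, P) = X + P*X (f(X, P) = P*X + X = X + P*X)
(f(-9, -1) + w(-11))² = (-9*(1 - 1) - 11)² = (-9*0 - 11)² = (0 - 11)² = (-11)² = 121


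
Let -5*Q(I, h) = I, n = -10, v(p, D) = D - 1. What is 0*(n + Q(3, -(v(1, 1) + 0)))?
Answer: 0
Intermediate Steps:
v(p, D) = -1 + D
Q(I, h) = -I/5
0*(n + Q(3, -(v(1, 1) + 0))) = 0*(-10 - 1/5*3) = 0*(-10 - 3/5) = 0*(-53/5) = 0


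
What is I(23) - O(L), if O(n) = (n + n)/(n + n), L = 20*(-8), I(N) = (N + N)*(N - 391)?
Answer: -16929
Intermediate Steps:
I(N) = 2*N*(-391 + N) (I(N) = (2*N)*(-391 + N) = 2*N*(-391 + N))
L = -160
O(n) = 1 (O(n) = (2*n)/((2*n)) = (2*n)*(1/(2*n)) = 1)
I(23) - O(L) = 2*23*(-391 + 23) - 1*1 = 2*23*(-368) - 1 = -16928 - 1 = -16929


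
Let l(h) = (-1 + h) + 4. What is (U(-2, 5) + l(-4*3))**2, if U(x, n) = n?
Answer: 16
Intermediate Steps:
l(h) = 3 + h
(U(-2, 5) + l(-4*3))**2 = (5 + (3 - 4*3))**2 = (5 + (3 - 12))**2 = (5 - 9)**2 = (-4)**2 = 16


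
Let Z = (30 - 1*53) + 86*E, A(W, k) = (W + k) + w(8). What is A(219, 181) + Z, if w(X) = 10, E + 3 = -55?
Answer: -4601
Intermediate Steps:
E = -58 (E = -3 - 55 = -58)
A(W, k) = 10 + W + k (A(W, k) = (W + k) + 10 = 10 + W + k)
Z = -5011 (Z = (30 - 1*53) + 86*(-58) = (30 - 53) - 4988 = -23 - 4988 = -5011)
A(219, 181) + Z = (10 + 219 + 181) - 5011 = 410 - 5011 = -4601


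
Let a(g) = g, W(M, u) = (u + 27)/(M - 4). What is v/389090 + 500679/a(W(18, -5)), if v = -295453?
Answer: 1363661094787/4279990 ≈ 3.1861e+5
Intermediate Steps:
W(M, u) = (27 + u)/(-4 + M)
v/389090 + 500679/a(W(18, -5)) = -295453/389090 + 500679/(((27 - 5)/(-4 + 18))) = -295453*1/389090 + 500679/((22/14)) = -295453/389090 + 500679/(((1/14)*22)) = -295453/389090 + 500679/(11/7) = -295453/389090 + 500679*(7/11) = -295453/389090 + 3504753/11 = 1363661094787/4279990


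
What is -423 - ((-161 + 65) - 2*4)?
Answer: -319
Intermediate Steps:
-423 - ((-161 + 65) - 2*4) = -423 - (-96 - 8) = -423 - 1*(-104) = -423 + 104 = -319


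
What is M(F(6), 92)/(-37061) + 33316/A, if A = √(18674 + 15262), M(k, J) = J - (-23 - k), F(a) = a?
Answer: -121/37061 + 8329*√2121/2121 ≈ 180.85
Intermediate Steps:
M(k, J) = 23 + J + k (M(k, J) = J + (23 + k) = 23 + J + k)
A = 4*√2121 (A = √33936 = 4*√2121 ≈ 184.22)
M(F(6), 92)/(-37061) + 33316/A = (23 + 92 + 6)/(-37061) + 33316/((4*√2121)) = 121*(-1/37061) + 33316*(√2121/8484) = -121/37061 + 8329*√2121/2121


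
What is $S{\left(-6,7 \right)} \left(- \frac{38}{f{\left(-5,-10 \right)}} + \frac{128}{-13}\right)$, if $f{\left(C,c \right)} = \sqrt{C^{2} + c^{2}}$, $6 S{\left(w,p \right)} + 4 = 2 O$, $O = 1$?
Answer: $\frac{128}{39} + \frac{38 \sqrt{5}}{75} \approx 4.415$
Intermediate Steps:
$S{\left(w,p \right)} = - \frac{1}{3}$ ($S{\left(w,p \right)} = - \frac{2}{3} + \frac{2 \cdot 1}{6} = - \frac{2}{3} + \frac{1}{6} \cdot 2 = - \frac{2}{3} + \frac{1}{3} = - \frac{1}{3}$)
$S{\left(-6,7 \right)} \left(- \frac{38}{f{\left(-5,-10 \right)}} + \frac{128}{-13}\right) = - \frac{- \frac{38}{\sqrt{\left(-5\right)^{2} + \left(-10\right)^{2}}} + \frac{128}{-13}}{3} = - \frac{- \frac{38}{\sqrt{25 + 100}} + 128 \left(- \frac{1}{13}\right)}{3} = - \frac{- \frac{38}{\sqrt{125}} - \frac{128}{13}}{3} = - \frac{- \frac{38}{5 \sqrt{5}} - \frac{128}{13}}{3} = - \frac{- 38 \frac{\sqrt{5}}{25} - \frac{128}{13}}{3} = - \frac{- \frac{38 \sqrt{5}}{25} - \frac{128}{13}}{3} = - \frac{- \frac{128}{13} - \frac{38 \sqrt{5}}{25}}{3} = \frac{128}{39} + \frac{38 \sqrt{5}}{75}$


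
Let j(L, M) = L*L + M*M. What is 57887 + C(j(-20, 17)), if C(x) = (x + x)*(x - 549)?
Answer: 250807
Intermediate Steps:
j(L, M) = L² + M²
C(x) = 2*x*(-549 + x) (C(x) = (2*x)*(-549 + x) = 2*x*(-549 + x))
57887 + C(j(-20, 17)) = 57887 + 2*((-20)² + 17²)*(-549 + ((-20)² + 17²)) = 57887 + 2*(400 + 289)*(-549 + (400 + 289)) = 57887 + 2*689*(-549 + 689) = 57887 + 2*689*140 = 57887 + 192920 = 250807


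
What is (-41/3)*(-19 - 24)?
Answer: 1763/3 ≈ 587.67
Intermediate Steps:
(-41/3)*(-19 - 24) = -41*⅓*(-43) = -41/3*(-43) = 1763/3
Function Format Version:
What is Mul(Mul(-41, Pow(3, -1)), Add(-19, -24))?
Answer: Rational(1763, 3) ≈ 587.67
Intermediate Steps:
Mul(Mul(-41, Pow(3, -1)), Add(-19, -24)) = Mul(Mul(-41, Rational(1, 3)), -43) = Mul(Rational(-41, 3), -43) = Rational(1763, 3)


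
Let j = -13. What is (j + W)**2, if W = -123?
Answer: 18496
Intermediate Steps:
(j + W)**2 = (-13 - 123)**2 = (-136)**2 = 18496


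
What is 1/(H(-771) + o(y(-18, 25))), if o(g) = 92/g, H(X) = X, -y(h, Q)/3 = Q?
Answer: -75/57917 ≈ -0.0012950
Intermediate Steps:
y(h, Q) = -3*Q
1/(H(-771) + o(y(-18, 25))) = 1/(-771 + 92/((-3*25))) = 1/(-771 + 92/(-75)) = 1/(-771 + 92*(-1/75)) = 1/(-771 - 92/75) = 1/(-57917/75) = -75/57917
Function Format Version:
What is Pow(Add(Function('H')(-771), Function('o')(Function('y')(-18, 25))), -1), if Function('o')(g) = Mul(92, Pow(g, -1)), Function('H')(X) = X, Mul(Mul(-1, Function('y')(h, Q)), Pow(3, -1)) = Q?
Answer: Rational(-75, 57917) ≈ -0.0012950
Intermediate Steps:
Function('y')(h, Q) = Mul(-3, Q)
Pow(Add(Function('H')(-771), Function('o')(Function('y')(-18, 25))), -1) = Pow(Add(-771, Mul(92, Pow(Mul(-3, 25), -1))), -1) = Pow(Add(-771, Mul(92, Pow(-75, -1))), -1) = Pow(Add(-771, Mul(92, Rational(-1, 75))), -1) = Pow(Add(-771, Rational(-92, 75)), -1) = Pow(Rational(-57917, 75), -1) = Rational(-75, 57917)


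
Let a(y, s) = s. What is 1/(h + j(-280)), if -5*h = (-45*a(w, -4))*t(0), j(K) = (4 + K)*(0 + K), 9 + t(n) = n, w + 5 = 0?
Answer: 1/77604 ≈ 1.2886e-5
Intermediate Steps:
w = -5 (w = -5 + 0 = -5)
t(n) = -9 + n
j(K) = K*(4 + K) (j(K) = (4 + K)*K = K*(4 + K))
h = 324 (h = -(-45*(-4))*(-9 + 0)/5 = -36*(-9) = -1/5*(-1620) = 324)
1/(h + j(-280)) = 1/(324 - 280*(4 - 280)) = 1/(324 - 280*(-276)) = 1/(324 + 77280) = 1/77604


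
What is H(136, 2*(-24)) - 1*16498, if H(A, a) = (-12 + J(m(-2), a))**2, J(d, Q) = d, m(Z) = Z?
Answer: -16302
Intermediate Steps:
H(A, a) = 196 (H(A, a) = (-12 - 2)**2 = (-14)**2 = 196)
H(136, 2*(-24)) - 1*16498 = 196 - 1*16498 = 196 - 16498 = -16302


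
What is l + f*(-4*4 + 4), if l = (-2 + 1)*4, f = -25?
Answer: 296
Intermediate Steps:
l = -4 (l = -1*4 = -4)
l + f*(-4*4 + 4) = -4 - 25*(-4*4 + 4) = -4 - 25*(-16 + 4) = -4 - 25*(-12) = -4 + 300 = 296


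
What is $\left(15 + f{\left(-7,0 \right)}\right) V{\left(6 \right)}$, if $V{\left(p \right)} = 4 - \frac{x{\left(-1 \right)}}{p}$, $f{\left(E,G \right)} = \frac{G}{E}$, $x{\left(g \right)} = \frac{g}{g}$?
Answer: $\frac{115}{2} \approx 57.5$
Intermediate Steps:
$x{\left(g \right)} = 1$
$V{\left(p \right)} = 4 - \frac{1}{p}$ ($V{\left(p \right)} = 4 - 1 \frac{1}{p} = 4 - \frac{1}{p}$)
$\left(15 + f{\left(-7,0 \right)}\right) V{\left(6 \right)} = \left(15 + \frac{0}{-7}\right) \left(4 - \frac{1}{6}\right) = \left(15 + 0 \left(- \frac{1}{7}\right)\right) \left(4 - \frac{1}{6}\right) = \left(15 + 0\right) \left(4 - \frac{1}{6}\right) = 15 \cdot \frac{23}{6} = \frac{115}{2}$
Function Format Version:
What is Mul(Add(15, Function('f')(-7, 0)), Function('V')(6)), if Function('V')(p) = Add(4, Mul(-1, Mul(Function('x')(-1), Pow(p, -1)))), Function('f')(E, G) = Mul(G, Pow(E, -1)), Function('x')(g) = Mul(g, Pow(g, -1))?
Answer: Rational(115, 2) ≈ 57.500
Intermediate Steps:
Function('x')(g) = 1
Function('V')(p) = Add(4, Mul(-1, Pow(p, -1))) (Function('V')(p) = Add(4, Mul(-1, Mul(1, Pow(p, -1)))) = Add(4, Mul(-1, Pow(p, -1))))
Mul(Add(15, Function('f')(-7, 0)), Function('V')(6)) = Mul(Add(15, Mul(0, Pow(-7, -1))), Add(4, Mul(-1, Pow(6, -1)))) = Mul(Add(15, Mul(0, Rational(-1, 7))), Add(4, Mul(-1, Rational(1, 6)))) = Mul(Add(15, 0), Add(4, Rational(-1, 6))) = Mul(15, Rational(23, 6)) = Rational(115, 2)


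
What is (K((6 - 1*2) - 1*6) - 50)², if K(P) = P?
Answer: 2704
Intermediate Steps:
(K((6 - 1*2) - 1*6) - 50)² = (((6 - 1*2) - 1*6) - 50)² = (((6 - 2) - 6) - 50)² = ((4 - 6) - 50)² = (-2 - 50)² = (-52)² = 2704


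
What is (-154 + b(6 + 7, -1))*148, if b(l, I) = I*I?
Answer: -22644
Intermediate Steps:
b(l, I) = I²
(-154 + b(6 + 7, -1))*148 = (-154 + (-1)²)*148 = (-154 + 1)*148 = -153*148 = -22644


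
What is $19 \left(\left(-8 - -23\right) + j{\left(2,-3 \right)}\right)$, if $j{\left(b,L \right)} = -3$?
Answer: $228$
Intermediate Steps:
$19 \left(\left(-8 - -23\right) + j{\left(2,-3 \right)}\right) = 19 \left(\left(-8 - -23\right) - 3\right) = 19 \left(\left(-8 + 23\right) - 3\right) = 19 \left(15 - 3\right) = 19 \cdot 12 = 228$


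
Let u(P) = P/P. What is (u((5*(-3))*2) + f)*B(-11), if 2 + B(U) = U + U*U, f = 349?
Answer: 37800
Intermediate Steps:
u(P) = 1
B(U) = -2 + U + U² (B(U) = -2 + (U + U*U) = -2 + (U + U²) = -2 + U + U²)
(u((5*(-3))*2) + f)*B(-11) = (1 + 349)*(-2 - 11 + (-11)²) = 350*(-2 - 11 + 121) = 350*108 = 37800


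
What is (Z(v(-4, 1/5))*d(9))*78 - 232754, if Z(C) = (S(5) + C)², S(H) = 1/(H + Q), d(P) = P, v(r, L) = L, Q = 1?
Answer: -11632981/50 ≈ -2.3266e+5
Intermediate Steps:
S(H) = 1/(1 + H) (S(H) = 1/(H + 1) = 1/(1 + H))
Z(C) = (⅙ + C)² (Z(C) = (1/(1 + 5) + C)² = (1/6 + C)² = (⅙ + C)²)
(Z(v(-4, 1/5))*d(9))*78 - 232754 = (((1 + 6*(1/5))²/36)*9)*78 - 232754 = (((1 + 6*(1*(⅕)))²/36)*9)*78 - 232754 = (((1 + 6*(⅕))²/36)*9)*78 - 232754 = (((1 + 6/5)²/36)*9)*78 - 232754 = (((11/5)²/36)*9)*78 - 232754 = (((1/36)*(121/25))*9)*78 - 232754 = ((121/900)*9)*78 - 232754 = (121/100)*78 - 232754 = 4719/50 - 232754 = -11632981/50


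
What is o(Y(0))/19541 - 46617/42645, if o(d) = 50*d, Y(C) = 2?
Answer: -302226099/277775315 ≈ -1.0880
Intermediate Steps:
o(Y(0))/19541 - 46617/42645 = (50*2)/19541 - 46617/42645 = 100*(1/19541) - 46617*1/42645 = 100/19541 - 15539/14215 = -302226099/277775315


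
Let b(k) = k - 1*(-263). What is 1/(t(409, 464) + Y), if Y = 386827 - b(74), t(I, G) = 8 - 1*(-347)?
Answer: 1/386845 ≈ 2.5850e-6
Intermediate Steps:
t(I, G) = 355 (t(I, G) = 8 + 347 = 355)
b(k) = 263 + k (b(k) = k + 263 = 263 + k)
Y = 386490 (Y = 386827 - (263 + 74) = 386827 - 1*337 = 386827 - 337 = 386490)
1/(t(409, 464) + Y) = 1/(355 + 386490) = 1/386845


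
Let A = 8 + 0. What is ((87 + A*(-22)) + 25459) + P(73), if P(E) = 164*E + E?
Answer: 37415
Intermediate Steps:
A = 8
P(E) = 165*E
((87 + A*(-22)) + 25459) + P(73) = ((87 + 8*(-22)) + 25459) + 165*73 = ((87 - 176) + 25459) + 12045 = (-89 + 25459) + 12045 = 25370 + 12045 = 37415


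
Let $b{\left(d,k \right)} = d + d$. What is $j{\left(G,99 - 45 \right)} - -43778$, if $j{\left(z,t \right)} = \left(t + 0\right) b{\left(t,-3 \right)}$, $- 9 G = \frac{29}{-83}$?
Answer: $49610$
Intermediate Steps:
$G = \frac{29}{747}$ ($G = - \frac{29 \frac{1}{-83}}{9} = - \frac{29 \left(- \frac{1}{83}\right)}{9} = \left(- \frac{1}{9}\right) \left(- \frac{29}{83}\right) = \frac{29}{747} \approx 0.038822$)
$b{\left(d,k \right)} = 2 d$
$j{\left(z,t \right)} = 2 t^{2}$ ($j{\left(z,t \right)} = \left(t + 0\right) 2 t = t 2 t = 2 t^{2}$)
$j{\left(G,99 - 45 \right)} - -43778 = 2 \left(99 - 45\right)^{2} - -43778 = 2 \left(99 - 45\right)^{2} + 43778 = 2 \cdot 54^{2} + 43778 = 2 \cdot 2916 + 43778 = 5832 + 43778 = 49610$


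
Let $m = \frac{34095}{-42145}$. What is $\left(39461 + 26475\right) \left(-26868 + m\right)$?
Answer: $- \frac{14933000065776}{8429} \approx -1.7716 \cdot 10^{9}$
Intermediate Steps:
$m = - \frac{6819}{8429}$ ($m = 34095 \left(- \frac{1}{42145}\right) = - \frac{6819}{8429} \approx -0.80899$)
$\left(39461 + 26475\right) \left(-26868 + m\right) = \left(39461 + 26475\right) \left(-26868 - \frac{6819}{8429}\right) = 65936 \left(- \frac{226477191}{8429}\right) = - \frac{14933000065776}{8429}$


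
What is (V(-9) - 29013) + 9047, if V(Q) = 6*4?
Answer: -19942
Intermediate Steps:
V(Q) = 24
(V(-9) - 29013) + 9047 = (24 - 29013) + 9047 = -28989 + 9047 = -19942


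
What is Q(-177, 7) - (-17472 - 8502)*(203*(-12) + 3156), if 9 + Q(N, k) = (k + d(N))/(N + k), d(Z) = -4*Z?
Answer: 635843071/34 ≈ 1.8701e+7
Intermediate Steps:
Q(N, k) = -9 + (k - 4*N)/(N + k)
Q(-177, 7) - (-17472 - 8502)*(203*(-12) + 3156) = (-13*(-177) - 8*7)/(-177 + 7) - (-17472 - 8502)*(203*(-12) + 3156) = (2301 - 56)/(-170) - (-25974)*(-2436 + 3156) = -1/170*2245 - (-25974)*720 = -449/34 - 1*(-18701280) = -449/34 + 18701280 = 635843071/34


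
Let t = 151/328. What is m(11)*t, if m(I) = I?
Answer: 1661/328 ≈ 5.0640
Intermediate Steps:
t = 151/328 (t = 151*(1/328) = 151/328 ≈ 0.46037)
m(11)*t = 11*(151/328) = 1661/328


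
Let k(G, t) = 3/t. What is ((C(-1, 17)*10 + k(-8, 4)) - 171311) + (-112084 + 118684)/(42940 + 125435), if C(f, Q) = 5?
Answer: -1537916693/8980 ≈ -1.7126e+5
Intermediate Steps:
((C(-1, 17)*10 + k(-8, 4)) - 171311) + (-112084 + 118684)/(42940 + 125435) = ((5*10 + 3/4) - 171311) + (-112084 + 118684)/(42940 + 125435) = ((50 + 3*(¼)) - 171311) + 6600/168375 = ((50 + ¾) - 171311) + 6600*(1/168375) = (203/4 - 171311) + 88/2245 = -685041/4 + 88/2245 = -1537916693/8980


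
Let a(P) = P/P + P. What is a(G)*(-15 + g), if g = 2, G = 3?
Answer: -52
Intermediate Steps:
a(P) = 1 + P
a(G)*(-15 + g) = (1 + 3)*(-15 + 2) = 4*(-13) = -52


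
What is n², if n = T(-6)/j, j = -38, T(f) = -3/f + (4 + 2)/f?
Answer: 1/5776 ≈ 0.00017313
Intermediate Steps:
T(f) = 3/f (T(f) = -3/f + 6/f = 3/f)
n = 1/76 (n = (3/(-6))/(-38) = (3*(-⅙))*(-1/38) = -½*(-1/38) = 1/76 ≈ 0.013158)
n² = (1/76)² = 1/5776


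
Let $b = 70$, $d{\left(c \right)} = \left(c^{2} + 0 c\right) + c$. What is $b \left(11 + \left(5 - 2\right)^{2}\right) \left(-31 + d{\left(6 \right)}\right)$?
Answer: $15400$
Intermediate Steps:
$d{\left(c \right)} = c + c^{2}$ ($d{\left(c \right)} = \left(c^{2} + 0\right) + c = c^{2} + c = c + c^{2}$)
$b \left(11 + \left(5 - 2\right)^{2}\right) \left(-31 + d{\left(6 \right)}\right) = 70 \left(11 + \left(5 - 2\right)^{2}\right) \left(-31 + 6 \left(1 + 6\right)\right) = 70 \left(11 + 3^{2}\right) \left(-31 + 6 \cdot 7\right) = 70 \left(11 + 9\right) \left(-31 + 42\right) = 70 \cdot 20 \cdot 11 = 70 \cdot 220 = 15400$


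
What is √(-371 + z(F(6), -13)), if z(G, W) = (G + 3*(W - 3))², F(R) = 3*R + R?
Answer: √205 ≈ 14.318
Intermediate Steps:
F(R) = 4*R
z(G, W) = (-9 + G + 3*W)² (z(G, W) = (G + 3*(-3 + W))² = (G + (-9 + 3*W))² = (-9 + G + 3*W)²)
√(-371 + z(F(6), -13)) = √(-371 + (-9 + 4*6 + 3*(-13))²) = √(-371 + (-9 + 24 - 39)²) = √(-371 + (-24)²) = √(-371 + 576) = √205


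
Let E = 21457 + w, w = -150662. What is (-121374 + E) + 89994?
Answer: -160585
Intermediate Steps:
E = -129205 (E = 21457 - 150662 = -129205)
(-121374 + E) + 89994 = (-121374 - 129205) + 89994 = -250579 + 89994 = -160585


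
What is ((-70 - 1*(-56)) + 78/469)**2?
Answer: 42094144/219961 ≈ 191.37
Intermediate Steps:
((-70 - 1*(-56)) + 78/469)**2 = ((-70 + 56) + 78*(1/469))**2 = (-14 + 78/469)**2 = (-6488/469)**2 = 42094144/219961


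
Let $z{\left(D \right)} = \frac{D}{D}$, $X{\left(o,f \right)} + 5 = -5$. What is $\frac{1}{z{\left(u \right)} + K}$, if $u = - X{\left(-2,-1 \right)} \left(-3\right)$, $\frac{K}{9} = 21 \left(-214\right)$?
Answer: $- \frac{1}{40445} \approx -2.4725 \cdot 10^{-5}$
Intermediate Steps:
$K = -40446$ ($K = 9 \cdot 21 \left(-214\right) = 9 \left(-4494\right) = -40446$)
$X{\left(o,f \right)} = -10$ ($X{\left(o,f \right)} = -5 - 5 = -10$)
$u = -30$ ($u = \left(-1\right) \left(-10\right) \left(-3\right) = 10 \left(-3\right) = -30$)
$z{\left(D \right)} = 1$
$\frac{1}{z{\left(u \right)} + K} = \frac{1}{1 - 40446} = \frac{1}{-40445} = - \frac{1}{40445}$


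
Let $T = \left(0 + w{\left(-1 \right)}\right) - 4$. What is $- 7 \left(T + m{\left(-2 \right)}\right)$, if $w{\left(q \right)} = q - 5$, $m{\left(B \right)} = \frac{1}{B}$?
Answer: $\frac{147}{2} \approx 73.5$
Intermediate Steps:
$w{\left(q \right)} = -5 + q$ ($w{\left(q \right)} = q - 5 = -5 + q$)
$T = -10$ ($T = \left(0 - 6\right) - 4 = -6 - 4 = -10$)
$- 7 \left(T + m{\left(-2 \right)}\right) = - 7 \left(-10 + \frac{1}{-2}\right) = - 7 \left(-10 - \frac{1}{2}\right) = \left(-7\right) \left(- \frac{21}{2}\right) = \frac{147}{2}$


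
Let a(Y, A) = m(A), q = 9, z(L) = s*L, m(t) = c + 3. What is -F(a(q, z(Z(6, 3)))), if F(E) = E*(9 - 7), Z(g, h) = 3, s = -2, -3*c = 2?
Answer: -14/3 ≈ -4.6667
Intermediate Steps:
c = -⅔ (c = -⅓*2 = -⅔ ≈ -0.66667)
m(t) = 7/3 (m(t) = -⅔ + 3 = 7/3)
z(L) = -2*L
a(Y, A) = 7/3
F(E) = 2*E (F(E) = E*2 = 2*E)
-F(a(q, z(Z(6, 3)))) = -2*7/3 = -1*14/3 = -14/3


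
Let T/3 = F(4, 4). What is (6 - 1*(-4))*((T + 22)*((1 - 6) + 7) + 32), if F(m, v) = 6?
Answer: 1120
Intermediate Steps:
T = 18 (T = 3*6 = 18)
(6 - 1*(-4))*((T + 22)*((1 - 6) + 7) + 32) = (6 - 1*(-4))*((18 + 22)*((1 - 6) + 7) + 32) = (6 + 4)*(40*(-5 + 7) + 32) = 10*(40*2 + 32) = 10*(80 + 32) = 10*112 = 1120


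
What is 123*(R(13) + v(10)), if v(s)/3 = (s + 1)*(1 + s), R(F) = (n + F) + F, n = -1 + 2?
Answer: 47970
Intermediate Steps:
n = 1
R(F) = 1 + 2*F (R(F) = (1 + F) + F = 1 + 2*F)
v(s) = 3*(1 + s)² (v(s) = 3*((s + 1)*(1 + s)) = 3*((1 + s)*(1 + s)) = 3*(1 + s)²)
123*(R(13) + v(10)) = 123*((1 + 2*13) + 3*(1 + 10)²) = 123*((1 + 26) + 3*11²) = 123*(27 + 3*121) = 123*(27 + 363) = 123*390 = 47970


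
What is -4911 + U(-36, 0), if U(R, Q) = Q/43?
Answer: -4911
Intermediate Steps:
U(R, Q) = Q/43 (U(R, Q) = Q*(1/43) = Q/43)
-4911 + U(-36, 0) = -4911 + (1/43)*0 = -4911 + 0 = -4911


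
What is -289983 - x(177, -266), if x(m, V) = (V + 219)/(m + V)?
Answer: -25808534/89 ≈ -2.8998e+5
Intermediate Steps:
x(m, V) = (219 + V)/(V + m)
-289983 - x(177, -266) = -289983 - (219 - 266)/(-266 + 177) = -289983 - (-47)/(-89) = -289983 - (-1)*(-47)/89 = -289983 - 1*47/89 = -289983 - 47/89 = -25808534/89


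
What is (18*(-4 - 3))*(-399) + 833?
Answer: 51107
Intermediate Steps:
(18*(-4 - 3))*(-399) + 833 = (18*(-7))*(-399) + 833 = -126*(-399) + 833 = 50274 + 833 = 51107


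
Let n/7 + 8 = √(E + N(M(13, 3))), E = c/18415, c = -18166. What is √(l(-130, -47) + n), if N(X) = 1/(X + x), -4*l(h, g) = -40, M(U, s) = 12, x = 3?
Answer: √(-5615698446 + 77343*I*√112290987)/11049 ≈ 0.49362 + 6.8003*I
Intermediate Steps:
l(h, g) = 10 (l(h, g) = -¼*(-40) = 10)
E = -18166/18415 ≈ -0.98648
N(X) = 1/(3 + X) (N(X) = 1/(X + 3) = 1/(3 + X))
n = -56 + 7*I*√112290987/11049 (n = -56 + 7*√(-18166/18415 + 1/(3 + 12)) = -56 + 7*√(-18166/18415 + 1/15) = -56 + 7*√(-10163/11049) = -56 + 7*(I*√112290987/11049) = -56 + 7*I*√112290987/11049 ≈ -56.0 + 6.7135*I)
√(l(-130, -47) + n) = √(10 + (-56 + 7*I*√112290987/11049)) = √(-46 + 7*I*√112290987/11049)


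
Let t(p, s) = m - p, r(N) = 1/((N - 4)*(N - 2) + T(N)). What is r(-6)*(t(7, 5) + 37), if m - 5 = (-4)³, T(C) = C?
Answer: -29/74 ≈ -0.39189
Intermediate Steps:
m = -59 (m = 5 + (-4)³ = 5 - 64 = -59)
r(N) = 1/(N + (-4 + N)*(-2 + N)) (r(N) = 1/((N - 4)*(N - 2) + N) = 1/((-4 + N)*(-2 + N) + N) = 1/(N + (-4 + N)*(-2 + N)))
t(p, s) = -59 - p
r(-6)*(t(7, 5) + 37) = ((-59 - 1*7) + 37)/(8 + (-6)² - 5*(-6)) = ((-59 - 7) + 37)/(8 + 36 + 30) = (-66 + 37)/74 = (1/74)*(-29) = -29/74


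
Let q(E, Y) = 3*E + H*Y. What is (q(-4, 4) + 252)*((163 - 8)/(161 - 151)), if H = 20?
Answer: 4960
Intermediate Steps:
q(E, Y) = 3*E + 20*Y
(q(-4, 4) + 252)*((163 - 8)/(161 - 151)) = ((3*(-4) + 20*4) + 252)*((163 - 8)/(161 - 151)) = ((-12 + 80) + 252)*(155/10) = (68 + 252)*(155*(⅒)) = 320*(31/2) = 4960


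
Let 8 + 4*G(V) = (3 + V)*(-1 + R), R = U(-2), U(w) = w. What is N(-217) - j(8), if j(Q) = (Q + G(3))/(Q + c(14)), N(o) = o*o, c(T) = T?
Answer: 2071913/44 ≈ 47089.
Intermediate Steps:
R = -2
G(V) = -17/4 - 3*V/4 (G(V) = -2 + ((3 + V)*(-1 - 2))/4 = -2 + ((3 + V)*(-3))/4 = -2 + (-9 - 3*V)/4 = -2 + (-9/4 - 3*V/4) = -17/4 - 3*V/4)
N(o) = o²
j(Q) = (-13/2 + Q)/(14 + Q) (j(Q) = (Q + (-17/4 - ¾*3))/(Q + 14) = (Q + (-17/4 - 9/4))/(14 + Q) = (Q - 13/2)/(14 + Q) = (-13/2 + Q)/(14 + Q))
N(-217) - j(8) = (-217)² - (-13/2 + 8)/(14 + 8) = 47089 - 3/(22*2) = 47089 - 1*3/44 = 47089 - 3/44 = 2071913/44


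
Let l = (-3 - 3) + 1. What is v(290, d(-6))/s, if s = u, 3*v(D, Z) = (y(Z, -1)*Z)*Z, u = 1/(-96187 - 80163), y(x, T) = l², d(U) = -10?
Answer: -440875000/3 ≈ -1.4696e+8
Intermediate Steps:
l = -5 (l = -6 + 1 = -5)
y(x, T) = 25 (y(x, T) = (-5)² = 25)
u = -1/176350 (u = 1/(-176350) = -1/176350 ≈ -5.6705e-6)
v(D, Z) = 25*Z²/3 (v(D, Z) = ((25*Z)*Z)/3 = (25*Z²)/3 = 25*Z²/3)
s = -1/176350 ≈ -5.6705e-6
v(290, d(-6))/s = ((25/3)*(-10)²)/(-1/176350) = ((25/3)*100)*(-176350) = (2500/3)*(-176350) = -440875000/3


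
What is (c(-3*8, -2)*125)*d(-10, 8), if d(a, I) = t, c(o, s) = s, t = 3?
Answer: -750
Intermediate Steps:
d(a, I) = 3
(c(-3*8, -2)*125)*d(-10, 8) = -2*125*3 = -250*3 = -750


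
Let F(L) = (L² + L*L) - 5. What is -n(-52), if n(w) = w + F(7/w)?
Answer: 77015/1352 ≈ 56.964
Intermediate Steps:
F(L) = -5 + 2*L² (F(L) = (L² + L²) - 5 = 2*L² - 5 = -5 + 2*L²)
n(w) = -5 + w + 98/w² (n(w) = w + (-5 + 2*(7/w)²) = w + (-5 + 2*(49/w²)) = w + (-5 + 98/w²) = -5 + w + 98/w²)
-n(-52) = -(-5 - 52 + 98/(-52)²) = -(-5 - 52 + 98*(1/2704)) = -(-5 - 52 + 49/1352) = -1*(-77015/1352) = 77015/1352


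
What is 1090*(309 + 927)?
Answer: 1347240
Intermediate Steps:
1090*(309 + 927) = 1090*1236 = 1347240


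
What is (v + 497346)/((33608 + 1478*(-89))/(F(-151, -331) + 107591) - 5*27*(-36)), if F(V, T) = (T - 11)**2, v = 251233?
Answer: 168097157345/1091239366 ≈ 154.04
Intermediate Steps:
F(V, T) = (-11 + T)**2
(v + 497346)/((33608 + 1478*(-89))/(F(-151, -331) + 107591) - 5*27*(-36)) = (251233 + 497346)/((33608 + 1478*(-89))/((-11 - 331)**2 + 107591) - 5*27*(-36)) = 748579/((33608 - 131542)/((-342)**2 + 107591) - 135*(-36)) = 748579/(-97934/(116964 + 107591) + 4860) = 748579/(-97934/224555 + 4860) = 748579/(1091239366/224555) = 748579*(224555/1091239366) = 168097157345/1091239366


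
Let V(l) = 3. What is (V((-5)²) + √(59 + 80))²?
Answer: (3 + √139)² ≈ 218.74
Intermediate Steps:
(V((-5)²) + √(59 + 80))² = (3 + √(59 + 80))² = (3 + √139)²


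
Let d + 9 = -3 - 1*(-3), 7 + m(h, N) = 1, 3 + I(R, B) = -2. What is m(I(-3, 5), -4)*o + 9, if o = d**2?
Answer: -477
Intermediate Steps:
I(R, B) = -5 (I(R, B) = -3 - 2 = -5)
m(h, N) = -6 (m(h, N) = -7 + 1 = -6)
d = -9 (d = -9 + (-3 - 1*(-3)) = -9 + (-3 + 3) = -9 + 0 = -9)
o = 81 (o = (-9)**2 = 81)
m(I(-3, 5), -4)*o + 9 = -6*81 + 9 = -486 + 9 = -477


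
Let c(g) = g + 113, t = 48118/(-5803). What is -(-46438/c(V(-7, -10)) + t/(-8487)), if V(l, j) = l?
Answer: 163362088015/372893319 ≈ 438.09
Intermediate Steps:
t = -6874/829 (t = 48118*(-1/5803) = -6874/829 ≈ -8.2919)
c(g) = 113 + g
-(-46438/c(V(-7, -10)) + t/(-8487)) = -(-46438/(113 - 7) - 6874/829/(-8487)) = -(-46438/106 - 6874/829*(-1/8487)) = -(-46438*1/106 + 6874/7035723) = -(-23219/53 + 6874/7035723) = -1*(-163362088015/372893319) = 163362088015/372893319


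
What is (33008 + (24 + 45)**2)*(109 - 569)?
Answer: -17373740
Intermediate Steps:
(33008 + (24 + 45)**2)*(109 - 569) = (33008 + 69**2)*(-460) = (33008 + 4761)*(-460) = 37769*(-460) = -17373740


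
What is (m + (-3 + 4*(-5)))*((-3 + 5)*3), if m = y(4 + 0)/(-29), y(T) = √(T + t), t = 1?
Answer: -138 - 6*√5/29 ≈ -138.46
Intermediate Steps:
y(T) = √(1 + T) (y(T) = √(T + 1) = √(1 + T))
m = -√5/29 (m = √(1 + (4 + 0))/(-29) = √(1 + 4)*(-1/29) = √5*(-1/29) = -√5/29 ≈ -0.077106)
(m + (-3 + 4*(-5)))*((-3 + 5)*3) = (-√5/29 + (-3 + 4*(-5)))*((-3 + 5)*3) = (-√5/29 + (-3 - 20))*(2*3) = (-√5/29 - 23)*6 = (-23 - √5/29)*6 = -138 - 6*√5/29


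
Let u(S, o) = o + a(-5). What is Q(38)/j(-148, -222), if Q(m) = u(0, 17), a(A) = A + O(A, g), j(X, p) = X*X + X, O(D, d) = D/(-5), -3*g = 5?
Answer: 13/21756 ≈ 0.00059754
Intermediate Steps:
g = -5/3 (g = -⅓*5 = -5/3 ≈ -1.6667)
O(D, d) = -D/5 (O(D, d) = D*(-⅕) = -D/5)
j(X, p) = X + X² (j(X, p) = X² + X = X + X²)
a(A) = 4*A/5 (a(A) = A - A/5 = 4*A/5)
u(S, o) = -4 + o (u(S, o) = o + (⅘)*(-5) = o - 4 = -4 + o)
Q(m) = 13 (Q(m) = -4 + 17 = 13)
Q(38)/j(-148, -222) = 13/((-148*(1 - 148))) = 13/((-148*(-147))) = 13/21756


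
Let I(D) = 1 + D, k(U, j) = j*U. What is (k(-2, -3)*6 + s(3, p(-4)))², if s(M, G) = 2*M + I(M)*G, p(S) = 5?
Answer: 3844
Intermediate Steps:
k(U, j) = U*j
s(M, G) = 2*M + G*(1 + M) (s(M, G) = 2*M + (1 + M)*G = 2*M + G*(1 + M))
(k(-2, -3)*6 + s(3, p(-4)))² = (-2*(-3)*6 + (2*3 + 5*(1 + 3)))² = (6*6 + (6 + 5*4))² = (36 + (6 + 20))² = (36 + 26)² = 62² = 3844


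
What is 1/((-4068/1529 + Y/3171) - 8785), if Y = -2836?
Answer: -4848459/42610948187 ≈ -0.00011378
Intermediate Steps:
1/((-4068/1529 + Y/3171) - 8785) = 1/((-4068/1529 - 2836/3171) - 8785) = 1/(-17235872/4848459 - 8785) = 1/(-42610948187/4848459) = -4848459/42610948187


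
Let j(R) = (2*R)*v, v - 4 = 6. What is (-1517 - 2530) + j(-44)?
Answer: -4927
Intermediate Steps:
v = 10 (v = 4 + 6 = 10)
j(R) = 20*R (j(R) = (2*R)*10 = 20*R)
(-1517 - 2530) + j(-44) = (-1517 - 2530) + 20*(-44) = -4047 - 880 = -4927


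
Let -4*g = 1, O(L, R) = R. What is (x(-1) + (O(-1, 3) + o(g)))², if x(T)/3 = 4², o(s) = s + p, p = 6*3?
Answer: 75625/16 ≈ 4726.6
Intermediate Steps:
p = 18
g = -¼ (g = -¼*1 = -¼ ≈ -0.25000)
o(s) = 18 + s (o(s) = s + 18 = 18 + s)
x(T) = 48 (x(T) = 3*4² = 3*16 = 48)
(x(-1) + (O(-1, 3) + o(g)))² = (48 + (3 + (18 - ¼)))² = (48 + (3 + 71/4))² = (48 + 83/4)² = (275/4)² = 75625/16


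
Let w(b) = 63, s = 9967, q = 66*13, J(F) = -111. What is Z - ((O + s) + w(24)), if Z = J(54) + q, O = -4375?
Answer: -4908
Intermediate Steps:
q = 858
Z = 747 (Z = -111 + 858 = 747)
Z - ((O + s) + w(24)) = 747 - ((-4375 + 9967) + 63) = 747 - (5592 + 63) = 747 - 1*5655 = 747 - 5655 = -4908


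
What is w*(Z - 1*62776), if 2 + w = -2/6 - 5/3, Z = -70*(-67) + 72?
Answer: 232056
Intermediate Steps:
Z = 4762 (Z = 4690 + 72 = 4762)
w = -4 (w = -2 + (-2/6 - 5/3) = -2 + (-2*⅙ - 5*⅓) = -2 + (-⅓ - 5/3) = -2 - 2 = -4)
w*(Z - 1*62776) = -4*(4762 - 1*62776) = -4*(4762 - 62776) = -4*(-58014) = 232056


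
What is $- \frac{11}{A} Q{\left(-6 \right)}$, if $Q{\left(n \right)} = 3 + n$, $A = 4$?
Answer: $\frac{33}{4} \approx 8.25$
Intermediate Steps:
$- \frac{11}{A} Q{\left(-6 \right)} = - \frac{11}{4} \left(3 - 6\right) = \left(-11\right) \frac{1}{4} \left(-3\right) = \left(- \frac{11}{4}\right) \left(-3\right) = \frac{33}{4}$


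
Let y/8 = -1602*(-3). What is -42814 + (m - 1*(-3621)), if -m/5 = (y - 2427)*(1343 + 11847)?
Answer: -2375624143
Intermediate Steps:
y = 38448 (y = 8*(-1602*(-3)) = 8*4806 = 38448)
m = -2375584950 (m = -5*(38448 - 2427)*(1343 + 11847) = -180105*13190 = -5*475116990 = -2375584950)
-42814 + (m - 1*(-3621)) = -42814 + (-2375584950 - 1*(-3621)) = -42814 + (-2375584950 + 3621) = -42814 - 2375581329 = -2375624143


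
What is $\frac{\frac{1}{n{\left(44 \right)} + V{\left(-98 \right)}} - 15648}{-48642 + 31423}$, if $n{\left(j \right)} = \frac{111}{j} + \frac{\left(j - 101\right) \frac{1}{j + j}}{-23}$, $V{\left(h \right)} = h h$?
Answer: $\frac{304254374008}{334800364321} \approx 0.90876$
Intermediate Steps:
$V{\left(h \right)} = h^{2}$
$n{\left(j \right)} = \frac{111}{j} - \frac{-101 + j}{46 j}$ ($n{\left(j \right)} = \frac{111}{j} + \frac{-101 + j}{2 j} \left(- \frac{1}{23}\right) = \frac{111}{j} - \frac{-101 + j}{46 j}$)
$\frac{\frac{1}{n{\left(44 \right)} + V{\left(-98 \right)}} - 15648}{-48642 + 31423} = \frac{\frac{1}{\frac{5207 - 44}{46 \cdot 44} + \left(-98\right)^{2}} - 15648}{-48642 + 31423} = \frac{\frac{1}{\frac{1}{46} \cdot \frac{1}{44} \left(5207 - 44\right) + 9604} - 15648}{-17219} = \left(\frac{1}{\frac{1}{46} \cdot \frac{1}{44} \cdot 5163 + 9604} - 15648\right) \left(- \frac{1}{17219}\right) = \left(\frac{1}{\frac{5163}{2024} + 9604} - 15648\right) \left(- \frac{1}{17219}\right) = \left(\frac{1}{\frac{19443659}{2024}} - 15648\right) \left(- \frac{1}{17219}\right) = \left(\frac{2024}{19443659} - 15648\right) \left(- \frac{1}{17219}\right) = \left(- \frac{304254374008}{19443659}\right) \left(- \frac{1}{17219}\right) = \frac{304254374008}{334800364321}$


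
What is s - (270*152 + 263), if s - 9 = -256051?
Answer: -297345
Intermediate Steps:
s = -256042 (s = 9 - 256051 = -256042)
s - (270*152 + 263) = -256042 - (270*152 + 263) = -256042 - (41040 + 263) = -256042 - 1*41303 = -256042 - 41303 = -297345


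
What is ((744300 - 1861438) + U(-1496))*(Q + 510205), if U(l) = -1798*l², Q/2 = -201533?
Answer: -431241964658934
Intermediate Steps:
Q = -403066 (Q = 2*(-201533) = -403066)
((744300 - 1861438) + U(-1496))*(Q + 510205) = ((744300 - 1861438) - 1798*(-1496)²)*(-403066 + 510205) = (-1117138 - 1798*2238016)*107139 = (-1117138 - 4023952768)*107139 = -4025069906*107139 = -431241964658934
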